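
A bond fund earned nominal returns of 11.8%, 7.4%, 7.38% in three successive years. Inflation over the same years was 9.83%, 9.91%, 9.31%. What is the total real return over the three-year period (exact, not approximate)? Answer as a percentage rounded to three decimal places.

-2.287%

Nominal growth factor = 1.1180 × 1.0740 × 1.0738 = 1.289346
Price-level growth factor = 1.0983 × 1.0991 × 1.0931 = 1.319526
Real growth factor = 1.289346 / 1.319526 = 0.977128
Total real return = 0.977128 − 1 → -2.287%.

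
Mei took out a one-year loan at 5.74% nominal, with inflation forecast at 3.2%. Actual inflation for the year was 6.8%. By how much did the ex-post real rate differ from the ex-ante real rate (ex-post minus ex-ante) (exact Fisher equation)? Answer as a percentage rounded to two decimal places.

-3.45%

Ex-ante: (1 + 0.0574)/(1 + 0.0320) − 1 = 2.4612%
Ex-post: (1 + 0.0574)/(1 + 0.0680) − 1 = -0.9925%
Difference (ex-post − ex-ante) = -3.4537% → -3.45%.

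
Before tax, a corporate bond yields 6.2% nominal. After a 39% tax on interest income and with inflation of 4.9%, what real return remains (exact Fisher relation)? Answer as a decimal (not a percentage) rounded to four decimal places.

-0.0107

After-tax nominal return = 6.2% × (1 − 0.39) = 3.7820%.
1 + r = 1.03782 / 1.04900 = 0.989342
After-tax real rate = 0.989342 − 1 → -0.0107.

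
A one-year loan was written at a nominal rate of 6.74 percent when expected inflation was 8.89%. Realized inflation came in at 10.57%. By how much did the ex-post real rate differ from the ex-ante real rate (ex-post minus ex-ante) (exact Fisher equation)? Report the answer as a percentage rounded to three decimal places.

-1.489%

Ex-ante: (1 + 0.0674)/(1 + 0.0889) − 1 = -1.9745%
Ex-post: (1 + 0.0674)/(1 + 0.1057) − 1 = -3.4639%
Difference (ex-post − ex-ante) = -1.4894% → -1.489%.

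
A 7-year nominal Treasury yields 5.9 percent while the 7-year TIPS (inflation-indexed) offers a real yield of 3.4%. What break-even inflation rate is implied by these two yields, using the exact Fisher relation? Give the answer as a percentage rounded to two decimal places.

(1 + π) = (1 + i)/(1 + r) = 1.05900 / 1.03400 = 1.024178
Break-even inflation = 1.024178 − 1 → 2.42%.

2.42%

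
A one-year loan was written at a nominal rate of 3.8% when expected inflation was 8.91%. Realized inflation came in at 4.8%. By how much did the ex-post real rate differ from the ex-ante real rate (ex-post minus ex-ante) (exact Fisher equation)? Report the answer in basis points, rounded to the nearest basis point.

374 basis points

Ex-ante: (1 + 0.0380)/(1 + 0.0891) − 1 = -4.6919%
Ex-post: (1 + 0.0380)/(1 + 0.0480) − 1 = -0.9542%
Difference (ex-post − ex-ante) = 3.7377% → 374 basis points.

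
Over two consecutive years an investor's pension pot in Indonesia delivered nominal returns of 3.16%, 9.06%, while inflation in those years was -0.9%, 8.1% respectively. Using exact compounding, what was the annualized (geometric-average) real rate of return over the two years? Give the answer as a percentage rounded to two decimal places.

2.48%

Nominal growth factor = 1.0316 × 1.0906 = 1.12506296
Price-level growth factor = 0.9910 × 1.0810 = 1.07127100
Real growth factor = 1.12506296 / 1.07127100 = 1.05021321
Annualized real rate = 1.05021321^(1/2) − 1 = 2.4799% → 2.48%.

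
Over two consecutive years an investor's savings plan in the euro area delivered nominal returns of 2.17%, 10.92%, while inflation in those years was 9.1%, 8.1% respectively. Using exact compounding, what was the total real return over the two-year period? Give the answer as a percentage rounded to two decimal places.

Compound the nominal returns: 1.0217 × 1.1092 = 1.133270.
Compound inflation: 1.0910 × 1.0810 = 1.179371.
Deflate: 1.133270 / 1.179371 = 0.960910.
Total real return = 0.960910 − 1 → -3.91%.

-3.91%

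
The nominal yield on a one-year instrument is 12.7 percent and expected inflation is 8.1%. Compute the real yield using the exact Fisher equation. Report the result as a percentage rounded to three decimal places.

4.255%

By the Fisher equation, 1 + r = (1 + i)/(1 + π).
1 + r = 1.12700 / 1.08100 = 1.042553
r = 1.042553 − 1 = 4.2553%, i.e. 4.255%.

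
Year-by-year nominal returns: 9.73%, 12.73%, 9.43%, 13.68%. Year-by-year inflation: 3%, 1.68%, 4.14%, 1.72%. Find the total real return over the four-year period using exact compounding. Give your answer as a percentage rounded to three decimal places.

Nominal growth factor = 1.0973 × 1.1273 × 1.0943 × 1.1368 = 1.538811
Price-level growth factor = 1.0300 × 1.0168 × 1.0414 × 1.0172 = 1.109422
Real growth factor = 1.538811 / 1.109422 = 1.387039
Total real return = 1.387039 − 1 → 38.704%.

38.704%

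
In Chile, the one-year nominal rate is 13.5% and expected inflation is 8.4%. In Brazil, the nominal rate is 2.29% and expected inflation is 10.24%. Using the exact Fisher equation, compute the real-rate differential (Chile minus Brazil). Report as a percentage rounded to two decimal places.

11.92%

Chile: (1 + 0.1350)/(1 + 0.0840) − 1 = 4.7048%
Brazil: (1 + 0.0229)/(1 + 0.1024) − 1 = -7.2115%
Differential = 4.7048% − (-7.2115%) = 11.9163% → 11.92%.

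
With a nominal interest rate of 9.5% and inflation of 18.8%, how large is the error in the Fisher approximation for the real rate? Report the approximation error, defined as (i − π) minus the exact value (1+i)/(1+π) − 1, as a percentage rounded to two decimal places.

-1.47%

Approximate: r ≈ 9.500% − 18.800% = -9.3000%
Exact: (1 + 0.0950)/(1 + 0.1880) − 1 = -7.8283%
Error = -9.3000% − (-7.8283%) = -1.4717% → -1.47%.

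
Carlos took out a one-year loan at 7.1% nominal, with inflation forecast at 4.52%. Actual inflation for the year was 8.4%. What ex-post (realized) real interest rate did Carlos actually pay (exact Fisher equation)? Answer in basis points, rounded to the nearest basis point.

-120 basis points

Ex-post: (1 + 0.0710)/(1 + 0.0840) − 1 = -1.1993%
So the realized real rate is -120 basis points.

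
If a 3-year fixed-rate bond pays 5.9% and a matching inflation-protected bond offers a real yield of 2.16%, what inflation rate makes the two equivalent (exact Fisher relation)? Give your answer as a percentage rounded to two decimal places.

(1 + π) = (1 + i)/(1 + r) = 1.05900 / 1.02160 = 1.036609
Break-even inflation = 1.036609 − 1 → 3.66%.

3.66%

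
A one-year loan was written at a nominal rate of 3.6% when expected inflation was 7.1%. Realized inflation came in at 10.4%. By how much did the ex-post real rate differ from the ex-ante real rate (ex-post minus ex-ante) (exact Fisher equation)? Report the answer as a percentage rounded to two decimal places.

-2.89%

Ex-ante: (1 + 0.0360)/(1 + 0.0710) − 1 = -3.2680%
Ex-post: (1 + 0.0360)/(1 + 0.1040) − 1 = -6.1594%
Difference (ex-post − ex-ante) = -2.8914% → -2.89%.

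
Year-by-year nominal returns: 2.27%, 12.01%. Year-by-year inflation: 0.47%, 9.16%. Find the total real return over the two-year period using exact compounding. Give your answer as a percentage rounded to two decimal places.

4.45%

Nominal growth factor = 1.0227 × 1.1201 = 1.145526
Price-level growth factor = 1.0047 × 1.0916 = 1.096731
Real growth factor = 1.145526 / 1.096731 = 1.044492
Total real return = 1.044492 − 1 → 4.45%.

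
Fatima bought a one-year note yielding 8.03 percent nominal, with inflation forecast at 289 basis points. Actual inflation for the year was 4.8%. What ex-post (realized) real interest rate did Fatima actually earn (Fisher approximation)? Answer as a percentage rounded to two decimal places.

Ex-post: 8.03% − 4.8% = 3.230%
So the realized real rate is 3.23%.

3.23%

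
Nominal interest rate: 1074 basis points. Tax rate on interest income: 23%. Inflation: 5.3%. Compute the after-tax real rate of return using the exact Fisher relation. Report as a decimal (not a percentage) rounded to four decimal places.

0.0282

After-tax nominal return = 10.74% × (1 − 0.23) = 8.2698%.
1 + r = 1.082698 / 1.05300 = 1.028203
After-tax real rate = 1.028203 − 1 → 0.0282.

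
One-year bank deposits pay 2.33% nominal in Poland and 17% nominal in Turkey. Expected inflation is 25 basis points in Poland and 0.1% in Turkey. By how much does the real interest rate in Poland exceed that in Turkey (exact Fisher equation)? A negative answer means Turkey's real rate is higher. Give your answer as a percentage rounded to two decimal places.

-14.81%

Poland: (1 + 0.0233)/(1 + 0.0025) − 1 = 2.0748%
Turkey: (1 + 0.1700)/(1 + 0.0010) − 1 = 16.8831%
Differential = 2.0748% − 16.8831% = -14.8083% → -14.81%.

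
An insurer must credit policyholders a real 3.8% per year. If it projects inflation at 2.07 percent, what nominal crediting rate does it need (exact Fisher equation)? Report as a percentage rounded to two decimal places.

(1 + i) = (1 + r)(1 + π) = 1.03800 × 1.02070 = 1.0594866
i = 1.0594866 − 1, so the required nominal rate is 5.95%.

5.95%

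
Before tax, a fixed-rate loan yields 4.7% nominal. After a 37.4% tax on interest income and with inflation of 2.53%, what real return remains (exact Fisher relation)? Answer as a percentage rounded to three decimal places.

0.402%

After-tax nominal return = 4.7% × (1 − 0.374) = 2.9422%.
1 + r = 1.029422 / 1.02530 = 1.004020
After-tax real rate = 1.004020 − 1 → 0.402%.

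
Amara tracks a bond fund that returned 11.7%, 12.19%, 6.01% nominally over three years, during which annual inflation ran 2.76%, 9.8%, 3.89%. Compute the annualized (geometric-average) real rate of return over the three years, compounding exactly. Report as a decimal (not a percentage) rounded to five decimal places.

Nominal growth factor = 1.1170 × 1.1219 × 1.0601 = 1.32847735
Price-level growth factor = 1.0276 × 1.0980 × 1.0389 = 1.17219586
Real growth factor = 1.32847735 / 1.17219586 = 1.13332371
Annualized real rate = 1.13332371^(1/3) − 1 = 4.2601% → 0.04260.

0.04260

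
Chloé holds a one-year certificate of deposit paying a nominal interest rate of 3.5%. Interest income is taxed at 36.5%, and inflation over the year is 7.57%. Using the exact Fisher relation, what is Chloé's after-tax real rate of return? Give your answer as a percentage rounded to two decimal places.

-4.97%

After-tax nominal return = 3.5% × (1 − 0.365) = 2.2225%.
1 + r = 1.022225 / 1.07570 = 0.950288
After-tax real rate = 0.950288 − 1 → -4.97%.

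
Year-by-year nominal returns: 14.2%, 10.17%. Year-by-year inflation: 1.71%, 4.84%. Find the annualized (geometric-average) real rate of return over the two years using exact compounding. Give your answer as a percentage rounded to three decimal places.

8.622%

Compound the nominal returns: 1.1420 × 1.1017 = 1.25814140.
Compound inflation: 1.0171 × 1.0484 = 1.06632764.
Deflate: 1.25814140 / 1.06632764 = 1.17988257.
Annualized real rate = 1.17988257^(1/2) − 1 = 8.6224% → 8.622%.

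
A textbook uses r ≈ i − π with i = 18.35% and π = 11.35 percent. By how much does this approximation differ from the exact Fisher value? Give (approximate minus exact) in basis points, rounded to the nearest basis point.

71 basis points

Approximate: r ≈ 18.350% − 11.350% = 7.0000%
Exact: (1 + 0.1835)/(1 + 0.1135) − 1 = 6.2865%
Error = 7.0000% − 6.2865% = 0.7135% → 71 basis points.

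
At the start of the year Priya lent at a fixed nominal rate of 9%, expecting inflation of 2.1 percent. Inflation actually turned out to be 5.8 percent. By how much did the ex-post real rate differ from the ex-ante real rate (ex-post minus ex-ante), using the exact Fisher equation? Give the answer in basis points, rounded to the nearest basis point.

-373 basis points

Ex-ante: (1 + 0.0900)/(1 + 0.0210) − 1 = 6.7581%
Ex-post: (1 + 0.0900)/(1 + 0.0580) − 1 = 3.0246%
Difference (ex-post − ex-ante) = -3.7335% → -373 basis points.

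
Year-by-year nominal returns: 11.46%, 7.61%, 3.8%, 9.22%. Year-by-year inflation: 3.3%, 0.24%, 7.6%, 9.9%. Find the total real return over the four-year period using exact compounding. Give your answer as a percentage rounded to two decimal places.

Nominal growth factor = 1.1146 × 1.0761 × 1.0380 × 1.0922 = 1.359788
Price-level growth factor = 1.0330 × 1.0024 × 1.0760 × 1.0990 = 1.224479
Real growth factor = 1.359788 / 1.224479 = 1.110503
Total real return = 1.110503 − 1 → 11.05%.

11.05%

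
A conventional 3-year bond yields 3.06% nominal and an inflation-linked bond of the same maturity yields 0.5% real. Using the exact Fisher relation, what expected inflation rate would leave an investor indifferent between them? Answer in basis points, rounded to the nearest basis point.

(1 + π) = (1 + i)/(1 + r) = 1.03060 / 1.00500 = 1.025473
Break-even inflation = 1.025473 − 1 → 255 basis points.

255 basis points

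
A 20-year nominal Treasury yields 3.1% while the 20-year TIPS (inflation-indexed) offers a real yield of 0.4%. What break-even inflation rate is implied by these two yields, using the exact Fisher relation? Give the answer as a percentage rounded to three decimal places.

(1 + π) = (1 + i)/(1 + r) = 1.03100 / 1.00400 = 1.026892
Break-even inflation = 1.026892 − 1 → 2.689%.

2.689%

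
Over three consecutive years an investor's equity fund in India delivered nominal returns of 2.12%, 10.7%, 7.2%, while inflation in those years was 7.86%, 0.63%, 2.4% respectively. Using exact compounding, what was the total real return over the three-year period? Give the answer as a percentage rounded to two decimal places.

9.03%

Compound the nominal returns: 1.0212 × 1.1070 × 1.0720 = 1.211862.
Compound inflation: 1.0786 × 1.0063 × 1.0240 = 1.111445.
Deflate: 1.211862 / 1.111445 = 1.090349.
Total real return = 1.090349 − 1 → 9.03%.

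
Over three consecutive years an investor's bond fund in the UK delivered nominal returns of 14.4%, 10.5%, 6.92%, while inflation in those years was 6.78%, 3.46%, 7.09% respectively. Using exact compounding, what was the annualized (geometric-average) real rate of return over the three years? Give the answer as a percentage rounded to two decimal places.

Nominal growth factor = 1.1440 × 1.1050 × 1.0692 = 1.35159710
Price-level growth factor = 1.0678 × 1.0346 × 1.0709 = 1.18307236
Real growth factor = 1.35159710 / 1.18307236 = 1.14244669
Annualized real rate = 1.14244669^(1/3) − 1 = 4.5391% → 4.54%.

4.54%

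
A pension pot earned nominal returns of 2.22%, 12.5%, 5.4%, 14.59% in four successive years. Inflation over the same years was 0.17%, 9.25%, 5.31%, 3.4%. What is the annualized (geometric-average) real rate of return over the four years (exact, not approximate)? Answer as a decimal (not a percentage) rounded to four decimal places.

0.0390

Nominal growth factor = 1.0222 × 1.1250 × 1.0540 × 1.1459 = 1.38891520
Price-level growth factor = 1.0017 × 1.0925 × 1.0531 × 1.0340 = 1.19165152
Real growth factor = 1.38891520 / 1.19165152 = 1.16553806
Annualized real rate = 1.16553806^(1/4) − 1 = 3.9038% → 0.0390.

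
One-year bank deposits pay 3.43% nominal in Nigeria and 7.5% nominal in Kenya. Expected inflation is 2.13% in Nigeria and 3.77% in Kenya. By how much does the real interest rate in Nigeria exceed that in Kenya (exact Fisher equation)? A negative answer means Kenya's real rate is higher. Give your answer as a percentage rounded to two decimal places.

Nigeria: (1 + 0.0343)/(1 + 0.0213) − 1 = 1.2729%
Kenya: (1 + 0.0750)/(1 + 0.0377) − 1 = 3.5945%
Differential = 1.2729% − 3.5945% = -2.3216% → -2.32%.

-2.32%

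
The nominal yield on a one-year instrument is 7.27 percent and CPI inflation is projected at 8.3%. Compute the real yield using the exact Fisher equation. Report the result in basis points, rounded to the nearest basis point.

By the Fisher equation, 1 + r = (1 + i)/(1 + π).
1 + r = 1.07270 / 1.08300 = 0.990489
r = 0.990489 − 1 = -0.9511%, i.e. -95 basis points.

-95 basis points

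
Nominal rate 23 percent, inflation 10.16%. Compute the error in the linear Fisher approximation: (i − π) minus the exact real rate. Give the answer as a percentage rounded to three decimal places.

1.184%

Approximate: r ≈ 23.000% − 10.160% = 12.8400%
Exact: (1 + 0.2300)/(1 + 0.1016) − 1 = 11.6558%
Error = 12.8400% − 11.6558% = 1.1842% → 1.184%.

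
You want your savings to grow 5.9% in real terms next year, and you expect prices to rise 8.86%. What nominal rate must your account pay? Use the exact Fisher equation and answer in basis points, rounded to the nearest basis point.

(1 + i) = (1 + r)(1 + π) = 1.05900 × 1.08860 = 1.1528274
i = 1.1528274 − 1, so the required nominal rate is 1528 basis points.

1528 basis points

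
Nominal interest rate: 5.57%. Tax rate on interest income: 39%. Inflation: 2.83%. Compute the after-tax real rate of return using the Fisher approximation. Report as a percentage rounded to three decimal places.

0.568%

After-tax nominal return = 5.57% × (1 − 0.39) = 3.3977%.
r ≈ 3.3977% − 2.83% → 0.568%.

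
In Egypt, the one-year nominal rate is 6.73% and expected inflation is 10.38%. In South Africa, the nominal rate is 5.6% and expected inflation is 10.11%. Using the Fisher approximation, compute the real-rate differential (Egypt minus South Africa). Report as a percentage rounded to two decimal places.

Egypt: 6.73% − 10.38% = -3.650%
South Africa: 5.6% − 10.11% = -4.510%
Differential = 0.860% → 0.86%.

0.86%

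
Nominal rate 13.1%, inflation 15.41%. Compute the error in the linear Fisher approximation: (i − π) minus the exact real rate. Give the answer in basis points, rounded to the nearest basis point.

Approximate: r ≈ 13.100% − 15.410% = -2.3100%
Exact: (1 + 0.1310)/(1 + 0.1541) − 1 = -2.0016%
Error = -2.3100% − (-2.0016%) = -0.3084% → -31 basis points.

-31 basis points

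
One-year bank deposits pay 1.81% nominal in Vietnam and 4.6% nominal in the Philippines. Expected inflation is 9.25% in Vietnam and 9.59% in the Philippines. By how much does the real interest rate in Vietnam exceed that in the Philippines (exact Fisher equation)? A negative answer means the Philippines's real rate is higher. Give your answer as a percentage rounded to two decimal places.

-2.26%

Vietnam: (1 + 0.0181)/(1 + 0.0925) − 1 = -6.8101%
The Philippines: (1 + 0.0460)/(1 + 0.0959) − 1 = -4.5533%
Differential = -6.8101% − (-4.5533%) = -2.2567% → -2.26%.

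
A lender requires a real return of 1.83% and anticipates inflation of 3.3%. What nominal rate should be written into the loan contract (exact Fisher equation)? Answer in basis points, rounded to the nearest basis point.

(1 + i) = (1 + r)(1 + π) = 1.01830 × 1.03300 = 1.0519039
i = 1.0519039 − 1, so the required nominal rate is 519 basis points.

519 basis points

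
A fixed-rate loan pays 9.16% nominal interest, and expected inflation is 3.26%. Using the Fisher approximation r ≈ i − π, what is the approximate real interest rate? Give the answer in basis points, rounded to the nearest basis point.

590 basis points

r ≈ i − π = 9.16% − 3.26% = 590 basis points.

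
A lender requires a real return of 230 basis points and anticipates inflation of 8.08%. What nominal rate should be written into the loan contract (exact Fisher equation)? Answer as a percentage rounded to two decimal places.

10.57%

(1 + i) = (1 + r)(1 + π) = 1.02300 × 1.08080 = 1.1056584
i = 1.1056584 − 1, so the required nominal rate is 10.57%.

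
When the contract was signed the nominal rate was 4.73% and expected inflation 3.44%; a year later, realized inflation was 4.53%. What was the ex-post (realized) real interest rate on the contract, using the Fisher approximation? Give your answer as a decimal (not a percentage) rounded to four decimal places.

Ex-post: 4.73% − 4.53% = 0.200%
So the realized real rate is 0.0020.

0.0020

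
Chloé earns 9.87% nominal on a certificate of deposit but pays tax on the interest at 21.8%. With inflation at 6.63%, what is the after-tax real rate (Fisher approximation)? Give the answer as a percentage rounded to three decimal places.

1.088%

After-tax nominal return = 9.87% × (1 − 0.218) = 7.71834%.
r ≈ 7.71834% − 6.63% → 1.088%.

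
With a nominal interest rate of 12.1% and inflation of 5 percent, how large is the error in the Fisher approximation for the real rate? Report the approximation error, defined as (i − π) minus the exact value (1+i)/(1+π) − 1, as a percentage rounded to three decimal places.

0.338%

Approximate: r ≈ 12.100% − 5.000% = 7.1000%
Exact: (1 + 0.1210)/(1 + 0.0500) − 1 = 6.7619%
Error = 7.1000% − 6.7619% = 0.3381% → 0.338%.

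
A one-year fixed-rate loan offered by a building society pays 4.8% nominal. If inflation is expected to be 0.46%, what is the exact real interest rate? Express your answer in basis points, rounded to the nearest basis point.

By the Fisher equation, 1 + r = (1 + i)/(1 + π).
1 + r = 1.04800 / 1.00460 = 1.043201
r = 1.043201 − 1 = 4.3201%, i.e. 432 basis points.

432 basis points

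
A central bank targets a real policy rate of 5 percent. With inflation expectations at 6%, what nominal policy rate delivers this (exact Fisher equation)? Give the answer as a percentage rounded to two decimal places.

11.30%

(1 + i) = (1 + r)(1 + π) = 1.05000 × 1.06000 = 1.11300
i = 1.11300 − 1, so the required nominal rate is 11.30%.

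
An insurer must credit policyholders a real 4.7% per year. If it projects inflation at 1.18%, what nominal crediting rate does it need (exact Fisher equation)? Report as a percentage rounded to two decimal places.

5.94%

(1 + i) = (1 + r)(1 + π) = 1.04700 × 1.01180 = 1.0593546
i = 1.0593546 − 1, so the required nominal rate is 5.94%.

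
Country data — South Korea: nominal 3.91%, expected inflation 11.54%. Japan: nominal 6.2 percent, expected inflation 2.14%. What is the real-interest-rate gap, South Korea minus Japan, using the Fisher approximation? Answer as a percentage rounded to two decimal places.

-11.69%

South Korea: 3.91% − 11.54% = -7.630%
Japan: 6.2% − 2.14% = 4.060%
Differential = -11.690% → -11.69%.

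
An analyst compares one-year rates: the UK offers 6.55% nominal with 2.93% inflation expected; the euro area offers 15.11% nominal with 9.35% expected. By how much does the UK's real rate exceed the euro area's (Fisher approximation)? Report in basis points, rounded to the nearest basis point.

-214 basis points

The UK: 6.55% − 2.93% = 3.620%
The euro area: 15.11% − 9.35% = 5.760%
Differential = -2.140% → -214 basis points.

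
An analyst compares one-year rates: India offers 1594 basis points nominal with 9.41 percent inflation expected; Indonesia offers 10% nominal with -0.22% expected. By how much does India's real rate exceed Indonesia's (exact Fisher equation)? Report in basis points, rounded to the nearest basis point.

-427 basis points

India: (1 + 0.1594)/(1 + 0.0941) − 1 = 5.9684%
Indonesia: (1 + 0.1000)/(1 − 0.0022) − 1 = 10.2425%
Differential = 5.9684% − 10.2425% = -4.2742% → -427 basis points.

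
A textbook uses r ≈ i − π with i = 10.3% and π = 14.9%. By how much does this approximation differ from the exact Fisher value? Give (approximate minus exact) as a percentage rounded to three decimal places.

Approximate: r ≈ 10.300% − 14.900% = -4.6000%
Exact: (1 + 0.1030)/(1 + 0.1490) − 1 = -4.00348%
Error = -4.6000% − (-4.00348%) = -0.59652% → -0.597%.

-0.597%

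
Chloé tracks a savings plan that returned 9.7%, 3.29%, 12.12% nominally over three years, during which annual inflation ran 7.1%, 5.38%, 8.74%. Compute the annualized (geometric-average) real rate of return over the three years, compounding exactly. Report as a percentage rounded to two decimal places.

Nominal growth factor = 1.0970 × 1.0329 × 1.1212 = 1.27042197
Price-level growth factor = 1.0710 × 1.0538 × 1.0874 = 1.22726117
Real growth factor = 1.27042197 / 1.22726117 = 1.03516839
Annualized real rate = 1.03516839^(1/3) − 1 = 1.1588% → 1.16%.

1.16%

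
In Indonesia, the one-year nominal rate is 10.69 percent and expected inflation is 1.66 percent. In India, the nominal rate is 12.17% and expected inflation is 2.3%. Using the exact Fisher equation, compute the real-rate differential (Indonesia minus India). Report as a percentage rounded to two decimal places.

Indonesia: (1 + 0.1069)/(1 + 0.0166) − 1 = 8.8825%
India: (1 + 0.1217)/(1 + 0.0230) − 1 = 9.6481%
Differential = 8.8825% − 9.6481% = -0.7655% → -0.77%.

-0.77%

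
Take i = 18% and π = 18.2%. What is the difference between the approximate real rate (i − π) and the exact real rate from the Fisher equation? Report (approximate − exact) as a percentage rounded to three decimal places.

Approximate: r ≈ 18.000% − 18.200% = -0.2000%
Exact: (1 + 0.1800)/(1 + 0.1820) − 1 = -0.1692%
Error = -0.2000% − (-0.1692%) = -0.0308% → -0.031%.

-0.031%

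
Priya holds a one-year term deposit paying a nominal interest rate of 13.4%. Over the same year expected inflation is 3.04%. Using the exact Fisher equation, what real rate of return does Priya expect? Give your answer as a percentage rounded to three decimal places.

By the Fisher equation, 1 + r = (1 + i)/(1 + π).
1 + r = 1.13400 / 1.03040 = 1.100543
r = 1.100543 − 1 = 10.0543%, i.e. 10.054%.

10.054%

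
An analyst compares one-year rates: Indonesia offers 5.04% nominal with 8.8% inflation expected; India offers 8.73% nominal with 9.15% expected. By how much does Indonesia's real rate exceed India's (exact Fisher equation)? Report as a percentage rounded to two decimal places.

-3.07%

Indonesia: (1 + 0.0504)/(1 + 0.0880) − 1 = -3.4559%
India: (1 + 0.0873)/(1 + 0.0915) − 1 = -0.3848%
Differential = -3.4559% − (-0.3848%) = -3.0711% → -3.07%.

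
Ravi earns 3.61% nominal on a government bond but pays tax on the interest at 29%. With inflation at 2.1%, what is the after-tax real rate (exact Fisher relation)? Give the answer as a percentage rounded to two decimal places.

After-tax nominal return = 3.61% × (1 − 0.29) = 2.5631%.
1 + r = 1.025631 / 1.02100 = 1.004536
After-tax real rate = 1.004536 − 1 → 0.45%.

0.45%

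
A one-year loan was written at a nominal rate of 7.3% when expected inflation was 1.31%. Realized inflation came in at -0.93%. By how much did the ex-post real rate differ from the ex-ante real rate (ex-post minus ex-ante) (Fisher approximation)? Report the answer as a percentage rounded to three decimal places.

Ex-ante: 7.3% − 1.31% = 5.990%
Ex-post: 7.3% − (-0.93%) = 8.230%
Difference (ex-post − ex-ante) = 2.2400% → 2.240%.

2.240%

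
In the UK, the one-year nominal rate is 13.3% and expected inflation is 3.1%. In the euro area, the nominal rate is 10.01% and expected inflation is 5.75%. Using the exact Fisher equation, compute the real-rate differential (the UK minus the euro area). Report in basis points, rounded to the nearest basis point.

586 basis points

The UK: (1 + 0.1330)/(1 + 0.0310) − 1 = 9.8933%
The euro area: (1 + 0.1001)/(1 + 0.0575) − 1 = 4.0284%
Differential = 9.8933% − 4.0284% = 5.8649% → 586 basis points.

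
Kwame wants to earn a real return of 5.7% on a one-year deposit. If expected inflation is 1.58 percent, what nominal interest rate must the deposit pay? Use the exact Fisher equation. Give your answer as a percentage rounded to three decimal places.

7.370%

(1 + i) = (1 + r)(1 + π) = 1.05700 × 1.01580 = 1.0737006
i = 1.0737006 − 1, so the required nominal rate is 7.370%.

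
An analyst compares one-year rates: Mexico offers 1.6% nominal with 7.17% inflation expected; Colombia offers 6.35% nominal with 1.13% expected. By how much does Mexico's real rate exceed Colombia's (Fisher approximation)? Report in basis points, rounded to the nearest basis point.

-1079 basis points

Mexico: 1.6% − 7.17% = -5.570%
Colombia: 6.35% − 1.13% = 5.220%
Differential = -10.790% → -1079 basis points.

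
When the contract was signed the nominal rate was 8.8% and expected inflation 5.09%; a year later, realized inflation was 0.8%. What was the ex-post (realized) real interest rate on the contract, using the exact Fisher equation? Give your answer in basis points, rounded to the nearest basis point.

Ex-post: (1 + 0.0880)/(1 + 0.0080) − 1 = 7.9365%
So the realized real rate is 794 basis points.

794 basis points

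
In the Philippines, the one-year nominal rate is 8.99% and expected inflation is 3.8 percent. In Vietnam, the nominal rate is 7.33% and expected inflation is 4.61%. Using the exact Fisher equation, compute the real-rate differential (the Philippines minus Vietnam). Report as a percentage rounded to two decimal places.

The Philippines: (1 + 0.0899)/(1 + 0.0380) − 1 = 5.0000%
Vietnam: (1 + 0.0733)/(1 + 0.0461) − 1 = 2.6001%
Differential = 5.0000% − 2.6001% = 2.3999% → 2.40%.

2.40%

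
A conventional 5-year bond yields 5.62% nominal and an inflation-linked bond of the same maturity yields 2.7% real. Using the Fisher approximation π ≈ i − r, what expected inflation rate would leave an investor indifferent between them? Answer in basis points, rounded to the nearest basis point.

292 basis points

π ≈ i − r = 5.62% − 2.7% → 292 basis points.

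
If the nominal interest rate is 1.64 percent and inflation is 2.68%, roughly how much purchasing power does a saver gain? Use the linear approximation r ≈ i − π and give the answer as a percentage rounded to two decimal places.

r ≈ i − π = 1.64% − 2.68% = -1.04%.

-1.04%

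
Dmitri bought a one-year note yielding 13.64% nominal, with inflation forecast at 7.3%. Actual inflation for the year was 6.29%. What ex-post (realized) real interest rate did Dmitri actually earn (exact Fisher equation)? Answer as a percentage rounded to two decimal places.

Ex-post: (1 + 0.1364)/(1 + 0.0629) − 1 = 6.91504%
So the realized real rate is 6.92%.

6.92%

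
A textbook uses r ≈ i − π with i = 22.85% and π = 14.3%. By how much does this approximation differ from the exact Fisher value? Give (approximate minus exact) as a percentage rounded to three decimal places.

Approximate: r ≈ 22.850% − 14.300% = 8.5500%
Exact: (1 + 0.2285)/(1 + 0.1430) − 1 = 7.4803%
Error = 8.5500% − 7.4803% = 1.0697% → 1.070%.

1.070%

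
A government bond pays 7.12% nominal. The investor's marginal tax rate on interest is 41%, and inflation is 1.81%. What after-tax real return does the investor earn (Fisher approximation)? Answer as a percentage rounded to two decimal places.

After-tax nominal return = 7.12% × (1 − 0.41) = 4.2008%.
r ≈ 4.2008% − 1.81% → 2.39%.

2.39%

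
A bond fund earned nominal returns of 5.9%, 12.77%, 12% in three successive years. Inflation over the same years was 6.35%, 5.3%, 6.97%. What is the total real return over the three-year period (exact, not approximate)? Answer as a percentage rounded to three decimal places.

Nominal growth factor = 1.0590 × 1.1277 × 1.1200 = 1.337542
Price-level growth factor = 1.0635 × 1.0530 × 1.0697 = 1.197920
Real growth factor = 1.337542 / 1.197920 = 1.116554
Total real return = 1.116554 − 1 → 11.655%.

11.655%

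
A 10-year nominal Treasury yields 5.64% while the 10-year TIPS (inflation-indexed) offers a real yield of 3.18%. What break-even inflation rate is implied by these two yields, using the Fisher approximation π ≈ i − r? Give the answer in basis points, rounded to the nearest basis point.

246 basis points

π ≈ i − r = 5.64% − 3.18% → 246 basis points.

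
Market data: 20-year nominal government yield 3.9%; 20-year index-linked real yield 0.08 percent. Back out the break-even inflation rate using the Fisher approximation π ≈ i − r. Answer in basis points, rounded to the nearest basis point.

382 basis points

π ≈ i − r = 3.9% − 0.08% → 382 basis points.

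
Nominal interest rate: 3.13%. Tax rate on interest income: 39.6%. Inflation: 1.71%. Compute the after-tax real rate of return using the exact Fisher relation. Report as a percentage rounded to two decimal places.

0.18%

After-tax nominal return = 3.13% × (1 − 0.396) = 1.89052%.
1 + r = 1.0189052 / 1.01710 = 1.001775
After-tax real rate = 1.001775 − 1 → 0.18%.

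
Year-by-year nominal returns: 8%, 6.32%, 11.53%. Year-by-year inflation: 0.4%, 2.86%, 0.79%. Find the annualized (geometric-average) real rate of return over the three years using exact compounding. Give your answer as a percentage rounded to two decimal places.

Compound the nominal returns: 1.0800 × 1.0632 × 1.1153 = 1.28064992.
Compound inflation: 1.0040 × 1.0286 × 1.0079 = 1.04087284.
Deflate: 1.28064992 / 1.04087284 = 1.23036154.
Annualized real rate = 1.23036154^(1/3) − 1 = 7.1546% → 7.15%.

7.15%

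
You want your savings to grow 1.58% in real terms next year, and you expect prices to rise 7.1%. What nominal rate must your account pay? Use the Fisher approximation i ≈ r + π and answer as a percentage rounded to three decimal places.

i ≈ r + π = 1.58% + 7.1% = 8.680%.

8.680%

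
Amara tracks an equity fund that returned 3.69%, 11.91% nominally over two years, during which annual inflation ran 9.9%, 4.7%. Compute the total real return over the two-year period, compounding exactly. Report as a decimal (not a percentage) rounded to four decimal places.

0.0085

Nominal growth factor = 1.0369 × 1.1191 = 1.160395
Price-level growth factor = 1.0990 × 1.0470 = 1.150653
Real growth factor = 1.160395 / 1.150653 = 1.008466
Total real return = 1.008466 − 1 → 0.0085.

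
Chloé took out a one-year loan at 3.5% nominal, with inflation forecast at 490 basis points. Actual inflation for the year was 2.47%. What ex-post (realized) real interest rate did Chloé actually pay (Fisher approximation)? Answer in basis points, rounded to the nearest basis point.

Ex-post: 3.5% − 2.47% = 1.030%
So the realized real rate is 103 basis points.

103 basis points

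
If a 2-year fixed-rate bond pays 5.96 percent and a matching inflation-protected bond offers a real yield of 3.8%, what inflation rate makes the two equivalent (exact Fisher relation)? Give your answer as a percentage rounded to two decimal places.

2.08%

(1 + π) = (1 + i)/(1 + r) = 1.05960 / 1.03800 = 1.020809
Break-even inflation = 1.020809 − 1 → 2.08%.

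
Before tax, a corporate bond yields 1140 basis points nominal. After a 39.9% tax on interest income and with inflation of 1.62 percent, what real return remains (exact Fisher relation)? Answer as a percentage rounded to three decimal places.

5.148%

After-tax nominal return = 11.4% × (1 − 0.399) = 6.8514%.
1 + r = 1.068514 / 1.01620 = 1.051480
After-tax real rate = 1.051480 − 1 → 5.148%.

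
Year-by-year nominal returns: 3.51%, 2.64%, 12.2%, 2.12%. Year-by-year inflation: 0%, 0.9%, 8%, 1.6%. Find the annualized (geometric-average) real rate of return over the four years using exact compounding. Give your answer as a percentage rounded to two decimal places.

Nominal growth factor = 1.0351 × 1.0264 × 1.1220 × 1.0212 = 1.21731400
Price-level growth factor = 1.0000 × 1.0090 × 1.0800 × 1.0160 = 1.10715552
Real growth factor = 1.21731400 / 1.10715552 = 1.09949684
Annualized real rate = 1.09949684^(1/4) − 1 = 2.3997% → 2.40%.

2.40%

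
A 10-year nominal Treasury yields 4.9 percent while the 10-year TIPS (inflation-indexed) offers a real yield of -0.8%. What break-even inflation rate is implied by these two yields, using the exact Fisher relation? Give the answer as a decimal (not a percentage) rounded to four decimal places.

0.0575

(1 + π) = (1 + i)/(1 + r) = 1.04900 / 0.99200 = 1.057460
Break-even inflation = 1.057460 − 1 → 0.0575.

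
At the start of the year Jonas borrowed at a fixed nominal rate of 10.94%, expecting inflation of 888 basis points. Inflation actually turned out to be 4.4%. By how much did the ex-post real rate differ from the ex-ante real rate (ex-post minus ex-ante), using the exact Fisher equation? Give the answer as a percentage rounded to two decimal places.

4.37%

Ex-ante: (1 + 0.1094)/(1 + 0.0888) − 1 = 1.8920%
Ex-post: (1 + 0.1094)/(1 + 0.0440) − 1 = 6.2644%
Difference (ex-post − ex-ante) = 4.3724% → 4.37%.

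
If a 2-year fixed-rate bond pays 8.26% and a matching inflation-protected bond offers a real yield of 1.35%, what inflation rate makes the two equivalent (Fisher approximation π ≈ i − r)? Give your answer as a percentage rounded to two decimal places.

π ≈ i − r = 8.26% − 1.35% → 6.91%.

6.91%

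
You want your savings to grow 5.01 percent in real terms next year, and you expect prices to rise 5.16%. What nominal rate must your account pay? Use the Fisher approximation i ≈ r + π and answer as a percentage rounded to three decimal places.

10.170%

i ≈ r + π = 5.01% + 5.16% = 10.170%.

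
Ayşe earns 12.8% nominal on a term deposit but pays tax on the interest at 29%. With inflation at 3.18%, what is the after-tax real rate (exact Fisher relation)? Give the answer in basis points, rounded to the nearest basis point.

573 basis points

After-tax nominal return = 12.8% × (1 − 0.29) = 9.0880%.
1 + r = 1.09088 / 1.03180 = 1.057259
After-tax real rate = 1.057259 − 1 → 573 basis points.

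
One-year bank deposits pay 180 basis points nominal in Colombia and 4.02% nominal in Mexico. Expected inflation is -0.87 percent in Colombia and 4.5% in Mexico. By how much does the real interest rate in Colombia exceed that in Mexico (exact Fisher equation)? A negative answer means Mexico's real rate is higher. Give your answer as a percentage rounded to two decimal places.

Colombia: (1 + 0.0180)/(1 − 0.0087) − 1 = 2.6934%
Mexico: (1 + 0.0402)/(1 + 0.0450) − 1 = -0.4593%
Differential = 2.6934% − (-0.4593%) = 3.1528% → 3.15%.

3.15%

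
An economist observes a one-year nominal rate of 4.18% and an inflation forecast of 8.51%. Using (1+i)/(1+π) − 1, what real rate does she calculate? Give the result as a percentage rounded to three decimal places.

-3.990%

By the Fisher identity, 1 + r = (1 + i)/(1 + π).
1 + r = 1.04180 / 1.08510 = 0.960096
r = 0.960096 − 1 = -3.9904%, i.e. -3.990%.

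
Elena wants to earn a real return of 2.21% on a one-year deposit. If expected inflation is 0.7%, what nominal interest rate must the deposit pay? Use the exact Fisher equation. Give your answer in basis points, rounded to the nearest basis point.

293 basis points

(1 + i) = (1 + r)(1 + π) = 1.02210 × 1.00700 = 1.0292547
i = 1.0292547 − 1, so the required nominal rate is 293 basis points.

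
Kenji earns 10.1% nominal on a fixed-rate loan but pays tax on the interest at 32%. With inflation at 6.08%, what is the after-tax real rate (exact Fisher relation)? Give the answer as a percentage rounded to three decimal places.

After-tax nominal return = 10.1% × (1 − 0.32) = 6.8680%.
1 + r = 1.06868 / 1.06080 = 1.007428
After-tax real rate = 1.007428 − 1 → 0.743%.

0.743%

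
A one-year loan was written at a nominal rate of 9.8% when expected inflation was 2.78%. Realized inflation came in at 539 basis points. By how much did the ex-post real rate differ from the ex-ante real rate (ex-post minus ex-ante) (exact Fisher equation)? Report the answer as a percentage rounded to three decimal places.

-2.646%

Ex-ante: (1 + 0.0980)/(1 + 0.0278) − 1 = 6.8301%
Ex-post: (1 + 0.0980)/(1 + 0.0539) − 1 = 4.1845%
Difference (ex-post − ex-ante) = -2.6457% → -2.646%.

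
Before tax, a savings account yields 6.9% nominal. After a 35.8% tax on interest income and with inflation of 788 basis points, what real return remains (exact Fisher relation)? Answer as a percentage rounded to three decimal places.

-3.198%

After-tax nominal return = 6.9% × (1 − 0.358) = 4.4298%.
1 + r = 1.044298 / 1.07880 = 0.968018
After-tax real rate = 0.968018 − 1 → -3.198%.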